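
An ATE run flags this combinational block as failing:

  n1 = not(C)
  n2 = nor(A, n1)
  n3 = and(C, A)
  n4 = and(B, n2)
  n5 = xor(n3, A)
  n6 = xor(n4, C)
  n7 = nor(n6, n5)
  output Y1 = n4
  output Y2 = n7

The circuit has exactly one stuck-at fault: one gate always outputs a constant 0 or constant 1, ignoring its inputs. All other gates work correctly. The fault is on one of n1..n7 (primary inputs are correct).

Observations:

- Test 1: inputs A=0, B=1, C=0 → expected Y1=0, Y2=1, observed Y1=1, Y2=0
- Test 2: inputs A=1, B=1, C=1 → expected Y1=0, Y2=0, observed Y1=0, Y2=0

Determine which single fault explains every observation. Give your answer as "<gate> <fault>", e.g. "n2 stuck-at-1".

Fault-free values for test 1 (A=0, B=1, C=0): n1=1, n2=0, n3=0, n4=0, n5=0, n6=0, n7=1, giving Y1=0, Y2=1. Observed Y1=1, Y2=0.
Test 1: faults giving observed Y1=1, Y2=0 are {n1 stuck-at-0, n2 stuck-at-1, n4 stuck-at-1}.
Test 2 (A=1, B=1, C=1): fault-free n1=0, n2=0, n3=1, n4=0, n5=0, n6=1, n7=0 → Y1=0, Y2=0; observed Y1=0, Y2=0. Eliminates n2 stuck-at-1, n4 stuck-at-1.
Only n1 stuck-at-0 is consistent with every test.

n1 stuck-at-0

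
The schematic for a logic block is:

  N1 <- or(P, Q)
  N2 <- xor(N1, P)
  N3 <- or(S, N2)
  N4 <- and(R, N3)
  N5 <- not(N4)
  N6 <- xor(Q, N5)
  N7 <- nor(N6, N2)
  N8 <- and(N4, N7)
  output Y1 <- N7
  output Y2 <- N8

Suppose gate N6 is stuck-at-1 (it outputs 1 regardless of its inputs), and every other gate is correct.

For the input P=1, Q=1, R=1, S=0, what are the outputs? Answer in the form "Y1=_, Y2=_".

Y1=0, Y2=0

Propagate with N6 forced: N1=1, N2=0, N3=0, N4=0, N5=1, N6=1 [stuck-at-1], N7=0, N8=0.
So the outputs are Y1=0, Y2=0. (Without the fault they would be Y1=1, Y2=0.)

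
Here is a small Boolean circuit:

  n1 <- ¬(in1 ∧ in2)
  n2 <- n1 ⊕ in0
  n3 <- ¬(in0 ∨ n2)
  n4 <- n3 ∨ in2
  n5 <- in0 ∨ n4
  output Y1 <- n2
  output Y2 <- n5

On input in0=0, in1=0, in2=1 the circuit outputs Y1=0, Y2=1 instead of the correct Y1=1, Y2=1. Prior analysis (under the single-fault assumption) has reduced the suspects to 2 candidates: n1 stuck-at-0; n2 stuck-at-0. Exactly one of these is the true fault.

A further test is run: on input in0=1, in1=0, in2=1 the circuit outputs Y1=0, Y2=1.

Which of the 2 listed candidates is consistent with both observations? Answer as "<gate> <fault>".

Evaluate each candidate on input in0=1, in1=0, in2=1:
  n1 stuck-at-0: n1=0 [stuck-at-0], n2=1, n3=0, n4=1, n5=1 → Y1=1, Y2=1 — eliminated
  n2 stuck-at-0: n1=1, n2=0 [stuck-at-0], n3=0, n4=1, n5=1 → Y1=0, Y2=1 — matches
Only n2 stuck-at-0 reproduces the observed Y1=0, Y2=1.

n2 stuck-at-0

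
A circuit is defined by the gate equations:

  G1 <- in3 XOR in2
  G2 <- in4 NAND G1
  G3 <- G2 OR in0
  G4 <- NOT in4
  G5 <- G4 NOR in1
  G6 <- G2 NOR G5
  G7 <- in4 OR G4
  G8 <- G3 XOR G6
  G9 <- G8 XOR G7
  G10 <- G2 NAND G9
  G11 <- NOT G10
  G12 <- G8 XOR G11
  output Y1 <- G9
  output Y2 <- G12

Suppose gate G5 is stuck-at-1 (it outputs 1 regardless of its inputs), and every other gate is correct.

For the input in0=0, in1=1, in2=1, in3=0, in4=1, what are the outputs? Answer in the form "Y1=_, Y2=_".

Y1=1, Y2=0

Propagate with G5 forced: G1=1, G2=0, G3=0, G4=0, G5=1 [stuck-at-1], G6=0, G7=1, G8=0, G9=1, G10=1, G11=0, G12=0.
So the outputs are Y1=1, Y2=0. (Without the fault they would be Y1=0, Y2=1.)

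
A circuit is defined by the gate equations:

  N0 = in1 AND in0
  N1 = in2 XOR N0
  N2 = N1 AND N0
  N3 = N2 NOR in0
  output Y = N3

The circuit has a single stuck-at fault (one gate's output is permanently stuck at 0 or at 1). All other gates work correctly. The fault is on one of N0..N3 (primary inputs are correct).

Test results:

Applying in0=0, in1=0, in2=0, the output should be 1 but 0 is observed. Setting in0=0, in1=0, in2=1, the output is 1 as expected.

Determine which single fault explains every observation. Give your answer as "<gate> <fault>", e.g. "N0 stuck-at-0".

N0 stuck-at-1

Fault-free values for test 1 (in0=0, in1=0, in2=0): N0=0, N1=0, N2=0, N3=1, giving Y=1. Observed 0.
Test 1: faults giving observed 0 are {N0 stuck-at-1, N2 stuck-at-1, N3 stuck-at-0}.
Test 2 (in0=0, in1=0, in2=1): fault-free N0=0, N1=1, N2=0, N3=1 → 1; observed 1. Eliminates N2 stuck-at-1, N3 stuck-at-0.
Only N0 stuck-at-1 is consistent with every test.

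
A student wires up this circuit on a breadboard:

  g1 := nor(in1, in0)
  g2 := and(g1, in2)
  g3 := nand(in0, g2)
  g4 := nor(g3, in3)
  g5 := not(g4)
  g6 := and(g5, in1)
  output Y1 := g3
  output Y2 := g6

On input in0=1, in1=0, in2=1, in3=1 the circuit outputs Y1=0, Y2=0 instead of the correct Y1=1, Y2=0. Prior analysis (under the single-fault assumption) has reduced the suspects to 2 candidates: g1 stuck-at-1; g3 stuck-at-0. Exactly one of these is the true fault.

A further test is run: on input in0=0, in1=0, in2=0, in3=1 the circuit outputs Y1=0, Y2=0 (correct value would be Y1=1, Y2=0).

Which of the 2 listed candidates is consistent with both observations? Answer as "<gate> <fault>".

g3 stuck-at-0

Evaluate each candidate on input in0=0, in1=0, in2=0, in3=1:
  g1 stuck-at-1: g1=1 [stuck-at-1], g2=0, g3=1, g4=0, g5=1, g6=0 → Y1=1, Y2=0 — eliminated
  g3 stuck-at-0: g1=1, g2=0, g3=0 [stuck-at-0], g4=0, g5=1, g6=0 → Y1=0, Y2=0 — matches
Only g3 stuck-at-0 reproduces the observed Y1=0, Y2=0.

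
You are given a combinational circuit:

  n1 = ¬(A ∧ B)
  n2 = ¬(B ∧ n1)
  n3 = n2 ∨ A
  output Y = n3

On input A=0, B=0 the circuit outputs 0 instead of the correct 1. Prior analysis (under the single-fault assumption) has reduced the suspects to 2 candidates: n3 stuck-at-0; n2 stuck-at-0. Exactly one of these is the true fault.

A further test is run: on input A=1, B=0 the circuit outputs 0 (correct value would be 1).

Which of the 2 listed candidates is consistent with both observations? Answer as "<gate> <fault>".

Evaluate each candidate on input A=1, B=0:
  n3 stuck-at-0: n1=1, n2=1, n3=0 [stuck-at-0] → 0 — matches
  n2 stuck-at-0: n1=1, n2=0 [stuck-at-0], n3=1 → 1 — eliminated
Only n3 stuck-at-0 reproduces the observed 0.

n3 stuck-at-0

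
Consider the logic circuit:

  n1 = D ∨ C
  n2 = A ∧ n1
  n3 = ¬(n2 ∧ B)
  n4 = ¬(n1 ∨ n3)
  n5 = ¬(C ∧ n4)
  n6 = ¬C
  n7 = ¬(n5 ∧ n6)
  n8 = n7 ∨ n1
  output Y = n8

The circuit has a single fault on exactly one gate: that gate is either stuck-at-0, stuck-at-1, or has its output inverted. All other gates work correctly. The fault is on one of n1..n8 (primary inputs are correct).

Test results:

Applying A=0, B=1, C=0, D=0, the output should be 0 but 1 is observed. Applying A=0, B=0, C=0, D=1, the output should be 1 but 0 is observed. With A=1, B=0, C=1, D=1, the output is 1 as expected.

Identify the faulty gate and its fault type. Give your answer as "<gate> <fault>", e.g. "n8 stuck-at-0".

n1 inverted output

Fault-free values for test 1 (A=0, B=1, C=0, D=0): n1=0, n2=0, n3=1, n4=0, n5=1, n6=1, n7=0, n8=0, giving Y=0. Observed 1.
Test 1: faults giving observed 1 are {n1 stuck-at-1, n1 inverted output, n5 stuck-at-0, n5 inverted output, n6 stuck-at-0, n6 inverted output, n7 stuck-at-1, n7 inverted output, n8 stuck-at-1, n8 inverted output}.
Test 2 (A=0, B=0, C=0, D=1): fault-free n1=1, n2=0, n3=1, n4=0, n5=1, n6=1, n7=0, n8=1 → 1; observed 0. Eliminates n1 stuck-at-1, n5 stuck-at-0, n5 inverted output, n6 stuck-at-0, n6 inverted output, n7 stuck-at-1, n7 inverted output, n8 stuck-at-1.
Test 3 (A=1, B=0, C=1, D=1): fault-free n1=1, n2=1, n3=1, n4=0, n5=1, n6=0, n7=1, n8=1 → 1; observed 1. Eliminates n8 inverted output.
Only n1 inverted output is consistent with every test.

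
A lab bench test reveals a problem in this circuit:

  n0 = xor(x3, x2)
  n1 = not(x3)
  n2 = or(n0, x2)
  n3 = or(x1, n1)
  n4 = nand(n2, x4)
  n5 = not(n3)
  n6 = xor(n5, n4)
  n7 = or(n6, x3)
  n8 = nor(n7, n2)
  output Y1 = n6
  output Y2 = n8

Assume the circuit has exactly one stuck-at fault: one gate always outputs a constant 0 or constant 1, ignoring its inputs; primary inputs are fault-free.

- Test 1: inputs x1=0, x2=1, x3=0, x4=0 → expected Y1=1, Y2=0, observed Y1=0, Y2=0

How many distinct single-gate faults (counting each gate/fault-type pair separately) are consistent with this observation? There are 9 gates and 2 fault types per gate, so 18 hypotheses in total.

5

Fault-free: n0=1, n1=1, n2=1, n3=1, n4=1, n5=0, n6=1, n7=1, n8=0 → Y1=1, Y2=0. Observed Y1=0, Y2=0.
  n0: none of the 2 fault types match ✗
  n1: stuck-at-0 ✓; others ✗
  n2: none of the 2 fault types match ✗
  n3: stuck-at-0 ✓; others ✗
  n4: stuck-at-0 ✓; others ✗
  n5: stuck-at-1 ✓; others ✗
  n6: stuck-at-0 ✓; others ✗
  n7: none of the 2 fault types match ✗
  n8: none of the 2 fault types match ✗
Consistent faults: {n1 stuck-at-0, n3 stuck-at-0, n4 stuck-at-0, n5 stuck-at-1, n6 stuck-at-0} — 5 in all.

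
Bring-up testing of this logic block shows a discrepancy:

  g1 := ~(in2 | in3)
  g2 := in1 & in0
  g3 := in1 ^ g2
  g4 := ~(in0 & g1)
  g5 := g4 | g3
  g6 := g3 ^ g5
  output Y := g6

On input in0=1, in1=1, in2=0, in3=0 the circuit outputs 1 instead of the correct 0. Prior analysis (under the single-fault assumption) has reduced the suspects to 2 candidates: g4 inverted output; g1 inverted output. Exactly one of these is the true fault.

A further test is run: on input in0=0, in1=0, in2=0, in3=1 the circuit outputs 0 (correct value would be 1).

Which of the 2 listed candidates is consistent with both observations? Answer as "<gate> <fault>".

g4 inverted output

Evaluate each candidate on input in0=0, in1=0, in2=0, in3=1:
  g4 inverted output: g1=0, g2=0, g3=0, g4=0 [inverted output], g5=0, g6=0 → 0 — matches
  g1 inverted output: g1=1 [inverted output], g2=0, g3=0, g4=1, g5=1, g6=1 → 1 — eliminated
Only g4 inverted output reproduces the observed 0.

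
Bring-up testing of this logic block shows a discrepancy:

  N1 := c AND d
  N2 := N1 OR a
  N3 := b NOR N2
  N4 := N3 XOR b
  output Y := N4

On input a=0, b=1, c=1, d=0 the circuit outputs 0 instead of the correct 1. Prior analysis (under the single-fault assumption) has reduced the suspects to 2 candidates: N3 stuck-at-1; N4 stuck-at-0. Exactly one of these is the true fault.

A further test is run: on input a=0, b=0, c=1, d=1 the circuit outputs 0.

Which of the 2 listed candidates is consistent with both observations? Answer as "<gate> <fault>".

N4 stuck-at-0

Evaluate each candidate on input a=0, b=0, c=1, d=1:
  N3 stuck-at-1: N1=1, N2=1, N3=1 [stuck-at-1], N4=1 → 1 — eliminated
  N4 stuck-at-0: N1=1, N2=1, N3=0, N4=0 [stuck-at-0] → 0 — matches
Only N4 stuck-at-0 reproduces the observed 0.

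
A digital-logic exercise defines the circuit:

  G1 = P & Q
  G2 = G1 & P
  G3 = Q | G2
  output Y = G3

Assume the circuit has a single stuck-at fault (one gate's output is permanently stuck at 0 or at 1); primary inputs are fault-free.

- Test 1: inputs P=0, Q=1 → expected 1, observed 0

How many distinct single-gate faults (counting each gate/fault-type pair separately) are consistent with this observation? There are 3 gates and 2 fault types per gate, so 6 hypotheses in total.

1

Fault-free: G1=0, G2=0, G3=1 → 1. Observed 0.
  G1 stuck-at-0: output 1 ✗
  G1 stuck-at-1: output 1 ✗
  G2 stuck-at-0: output 1 ✗
  G2 stuck-at-1: output 1 ✗
  G3 stuck-at-0: output 0 ✓
  G3 stuck-at-1: output 1 ✗
Consistent faults: {G3 stuck-at-0} — 1 in all.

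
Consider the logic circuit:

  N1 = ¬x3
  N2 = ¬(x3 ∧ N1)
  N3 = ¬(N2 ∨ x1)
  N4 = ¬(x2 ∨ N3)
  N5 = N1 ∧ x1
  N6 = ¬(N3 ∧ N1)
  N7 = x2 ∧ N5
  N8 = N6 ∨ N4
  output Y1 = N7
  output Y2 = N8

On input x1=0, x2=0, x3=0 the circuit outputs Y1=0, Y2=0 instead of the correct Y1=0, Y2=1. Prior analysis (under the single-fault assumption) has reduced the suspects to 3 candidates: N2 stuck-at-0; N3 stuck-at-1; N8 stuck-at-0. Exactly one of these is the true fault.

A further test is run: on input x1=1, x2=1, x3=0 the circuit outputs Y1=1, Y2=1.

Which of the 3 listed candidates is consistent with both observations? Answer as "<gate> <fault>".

N2 stuck-at-0

Evaluate each candidate on input x1=1, x2=1, x3=0:
  N2 stuck-at-0: N1=1, N2=0 [stuck-at-0], N3=0, N4=0, N5=1, N6=1, N7=1, N8=1 → Y1=1, Y2=1 — matches
  N3 stuck-at-1: N1=1, N2=1, N3=1 [stuck-at-1], N4=0, N5=1, N6=0, N7=1, N8=0 → Y1=1, Y2=0 — eliminated
  N8 stuck-at-0: N1=1, N2=1, N3=0, N4=0, N5=1, N6=1, N7=1, N8=0 [stuck-at-0] → Y1=1, Y2=0 — eliminated
Only N2 stuck-at-0 reproduces the observed Y1=1, Y2=1.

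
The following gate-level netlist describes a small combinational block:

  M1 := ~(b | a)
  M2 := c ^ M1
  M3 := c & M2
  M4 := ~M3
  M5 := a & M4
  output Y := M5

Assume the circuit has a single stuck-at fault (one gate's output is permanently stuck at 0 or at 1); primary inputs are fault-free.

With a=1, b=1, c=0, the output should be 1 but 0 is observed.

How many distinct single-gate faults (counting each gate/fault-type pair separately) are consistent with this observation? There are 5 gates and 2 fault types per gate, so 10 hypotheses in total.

3

Fault-free: M1=0, M2=0, M3=0, M4=1, M5=1 → 1. Observed 0.
  M1 stuck-at-0: output 1 ✗
  M1 stuck-at-1: output 1 ✗
  M2 stuck-at-0: output 1 ✗
  M2 stuck-at-1: output 1 ✗
  M3 stuck-at-0: output 1 ✗
  M3 stuck-at-1: output 0 ✓
  M4 stuck-at-0: output 0 ✓
  M4 stuck-at-1: output 1 ✗
  M5 stuck-at-0: output 0 ✓
  M5 stuck-at-1: output 1 ✗
Consistent faults: {M3 stuck-at-1, M4 stuck-at-0, M5 stuck-at-0} — 3 in all.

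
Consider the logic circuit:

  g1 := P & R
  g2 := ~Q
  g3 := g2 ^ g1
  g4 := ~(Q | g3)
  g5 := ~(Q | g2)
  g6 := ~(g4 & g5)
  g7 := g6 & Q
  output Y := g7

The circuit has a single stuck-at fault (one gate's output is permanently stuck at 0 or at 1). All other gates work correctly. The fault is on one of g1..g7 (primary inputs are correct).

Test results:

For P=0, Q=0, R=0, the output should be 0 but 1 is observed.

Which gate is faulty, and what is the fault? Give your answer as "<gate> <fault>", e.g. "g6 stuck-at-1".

Fault-free values for test 1 (P=0, Q=0, R=0): g1=0, g2=1, g3=1, g4=0, g5=0, g6=1, g7=0, giving Y=0. Observed 1.
Test 1: faults giving observed 1 are {g7 stuck-at-1}.
Only g7 stuck-at-1 is consistent with every test.

g7 stuck-at-1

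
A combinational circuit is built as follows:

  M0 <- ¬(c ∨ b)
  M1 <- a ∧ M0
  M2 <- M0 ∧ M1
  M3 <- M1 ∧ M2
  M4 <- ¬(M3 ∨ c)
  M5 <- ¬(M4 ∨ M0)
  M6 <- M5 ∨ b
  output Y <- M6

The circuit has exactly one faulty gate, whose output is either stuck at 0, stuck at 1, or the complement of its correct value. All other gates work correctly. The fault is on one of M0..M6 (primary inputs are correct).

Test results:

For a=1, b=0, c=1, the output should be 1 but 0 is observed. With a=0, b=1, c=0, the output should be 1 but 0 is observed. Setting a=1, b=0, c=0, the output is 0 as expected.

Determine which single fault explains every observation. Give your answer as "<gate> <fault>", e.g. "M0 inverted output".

Fault-free values for test 1 (a=1, b=0, c=1): M0=0, M1=0, M2=0, M3=0, M4=0, M5=1, M6=1, giving Y=1. Observed 0.
Test 1: faults giving observed 0 are {M0 stuck-at-1, M0 inverted output, M4 stuck-at-1, M4 inverted output, M5 stuck-at-0, M5 inverted output, M6 stuck-at-0, M6 inverted output}.
Test 2 (a=0, b=1, c=0): fault-free M0=0, M1=0, M2=0, M3=0, M4=1, M5=0, M6=1 → 1; observed 0. Eliminates M0 stuck-at-1, M0 inverted output, M4 stuck-at-1, M4 inverted output, M5 stuck-at-0, M5 inverted output.
Test 3 (a=1, b=0, c=0): fault-free M0=1, M1=1, M2=1, M3=1, M4=0, M5=0, M6=0 → 0; observed 0. Eliminates M6 inverted output.
Only M6 stuck-at-0 is consistent with every test.

M6 stuck-at-0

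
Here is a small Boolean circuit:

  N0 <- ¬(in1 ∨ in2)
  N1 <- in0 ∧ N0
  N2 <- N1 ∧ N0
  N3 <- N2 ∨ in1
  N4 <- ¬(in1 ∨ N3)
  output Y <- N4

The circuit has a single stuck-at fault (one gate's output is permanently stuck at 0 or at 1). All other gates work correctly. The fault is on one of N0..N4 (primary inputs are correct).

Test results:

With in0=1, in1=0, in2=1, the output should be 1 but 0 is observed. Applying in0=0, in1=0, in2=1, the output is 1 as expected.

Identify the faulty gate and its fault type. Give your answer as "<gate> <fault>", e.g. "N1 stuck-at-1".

Fault-free values for test 1 (in0=1, in1=0, in2=1): N0=0, N1=0, N2=0, N3=0, N4=1, giving Y=1. Observed 0.
Test 1: faults giving observed 0 are {N0 stuck-at-1, N2 stuck-at-1, N3 stuck-at-1, N4 stuck-at-0}.
Test 2 (in0=0, in1=0, in2=1): fault-free N0=0, N1=0, N2=0, N3=0, N4=1 → 1; observed 1. Eliminates N2 stuck-at-1, N3 stuck-at-1, N4 stuck-at-0.
Only N0 stuck-at-1 is consistent with every test.

N0 stuck-at-1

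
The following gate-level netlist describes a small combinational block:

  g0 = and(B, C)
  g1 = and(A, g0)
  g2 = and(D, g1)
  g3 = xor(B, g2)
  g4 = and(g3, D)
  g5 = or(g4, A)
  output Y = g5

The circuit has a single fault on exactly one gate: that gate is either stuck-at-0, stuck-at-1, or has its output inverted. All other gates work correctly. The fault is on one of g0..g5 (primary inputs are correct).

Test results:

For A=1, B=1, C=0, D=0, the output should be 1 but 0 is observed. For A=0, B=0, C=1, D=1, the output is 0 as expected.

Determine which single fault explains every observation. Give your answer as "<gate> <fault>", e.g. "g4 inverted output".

Fault-free values for test 1 (A=1, B=1, C=0, D=0): g0=0, g1=0, g2=0, g3=1, g4=0, g5=1, giving Y=1. Observed 0.
Test 1: faults giving observed 0 are {g5 stuck-at-0, g5 inverted output}.
Test 2 (A=0, B=0, C=1, D=1): fault-free g0=0, g1=0, g2=0, g3=0, g4=0, g5=0 → 0; observed 0. Eliminates g5 inverted output.
Only g5 stuck-at-0 is consistent with every test.

g5 stuck-at-0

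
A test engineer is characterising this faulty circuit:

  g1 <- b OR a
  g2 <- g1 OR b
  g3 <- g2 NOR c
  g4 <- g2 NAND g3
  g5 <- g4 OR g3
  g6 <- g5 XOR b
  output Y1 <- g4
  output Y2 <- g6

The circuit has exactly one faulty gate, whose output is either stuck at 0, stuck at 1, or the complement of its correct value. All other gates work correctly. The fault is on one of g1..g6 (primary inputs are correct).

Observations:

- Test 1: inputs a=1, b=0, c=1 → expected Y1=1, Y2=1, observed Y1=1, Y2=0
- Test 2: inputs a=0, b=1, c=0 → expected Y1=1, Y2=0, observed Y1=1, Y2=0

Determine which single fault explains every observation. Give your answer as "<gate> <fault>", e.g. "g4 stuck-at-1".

Fault-free values for test 1 (a=1, b=0, c=1): g1=1, g2=1, g3=0, g4=1, g5=1, g6=1, giving Y1=1, Y2=1. Observed Y1=1, Y2=0.
Test 1: faults giving observed Y1=1, Y2=0 are {g5 stuck-at-0, g5 inverted output, g6 stuck-at-0, g6 inverted output}.
Test 2 (a=0, b=1, c=0): fault-free g1=1, g2=1, g3=0, g4=1, g5=1, g6=0 → Y1=1, Y2=0; observed Y1=1, Y2=0. Eliminates g5 stuck-at-0, g5 inverted output, g6 inverted output.
Only g6 stuck-at-0 is consistent with every test.

g6 stuck-at-0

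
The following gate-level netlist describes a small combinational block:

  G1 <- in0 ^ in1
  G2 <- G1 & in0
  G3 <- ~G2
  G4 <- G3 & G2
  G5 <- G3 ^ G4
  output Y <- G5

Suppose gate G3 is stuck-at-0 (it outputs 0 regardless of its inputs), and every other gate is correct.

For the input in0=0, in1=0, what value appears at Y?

0

Propagate with G3 forced: G1=0, G2=0, G3=0 [stuck-at-0], G4=0, G5=0.
So Y = 0. (Without the fault it would be 1.)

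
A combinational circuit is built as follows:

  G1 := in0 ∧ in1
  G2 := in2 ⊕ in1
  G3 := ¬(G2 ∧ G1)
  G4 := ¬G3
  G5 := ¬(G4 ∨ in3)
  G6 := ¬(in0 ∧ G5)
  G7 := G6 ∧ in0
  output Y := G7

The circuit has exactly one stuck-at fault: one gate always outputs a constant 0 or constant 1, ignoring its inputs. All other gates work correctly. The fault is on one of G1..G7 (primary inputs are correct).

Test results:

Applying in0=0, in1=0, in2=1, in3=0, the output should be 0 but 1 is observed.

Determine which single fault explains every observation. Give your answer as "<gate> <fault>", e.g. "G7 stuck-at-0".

G7 stuck-at-1

Fault-free values for test 1 (in0=0, in1=0, in2=1, in3=0): G1=0, G2=1, G3=1, G4=0, G5=1, G6=1, G7=0, giving Y=0. Observed 1.
Test 1: faults giving observed 1 are {G7 stuck-at-1}.
Only G7 stuck-at-1 is consistent with every test.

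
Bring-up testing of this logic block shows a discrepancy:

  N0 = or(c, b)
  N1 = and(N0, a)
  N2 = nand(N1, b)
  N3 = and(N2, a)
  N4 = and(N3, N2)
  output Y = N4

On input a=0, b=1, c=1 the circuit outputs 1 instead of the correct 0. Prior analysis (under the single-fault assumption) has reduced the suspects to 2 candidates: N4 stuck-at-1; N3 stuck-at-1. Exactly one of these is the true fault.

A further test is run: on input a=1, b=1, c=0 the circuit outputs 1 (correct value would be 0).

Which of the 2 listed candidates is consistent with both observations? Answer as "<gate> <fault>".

N4 stuck-at-1

Evaluate each candidate on input a=1, b=1, c=0:
  N4 stuck-at-1: N0=1, N1=1, N2=0, N3=0, N4=1 [stuck-at-1] → 1 — matches
  N3 stuck-at-1: N0=1, N1=1, N2=0, N3=1 [stuck-at-1], N4=0 → 0 — eliminated
Only N4 stuck-at-1 reproduces the observed 1.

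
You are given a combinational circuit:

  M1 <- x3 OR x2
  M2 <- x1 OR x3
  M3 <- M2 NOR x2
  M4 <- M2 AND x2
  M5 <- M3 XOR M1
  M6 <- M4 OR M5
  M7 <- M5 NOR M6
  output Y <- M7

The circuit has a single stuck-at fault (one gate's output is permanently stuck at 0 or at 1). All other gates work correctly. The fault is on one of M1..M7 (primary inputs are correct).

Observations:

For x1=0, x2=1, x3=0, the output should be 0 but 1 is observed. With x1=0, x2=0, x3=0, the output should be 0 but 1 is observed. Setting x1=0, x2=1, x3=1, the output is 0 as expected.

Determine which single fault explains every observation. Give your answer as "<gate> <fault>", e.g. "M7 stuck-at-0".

Fault-free values for test 1 (x1=0, x2=1, x3=0): M1=1, M2=0, M3=0, M4=0, M5=1, M6=1, M7=0, giving Y=0. Observed 1.
Test 1: faults giving observed 1 are {M1 stuck-at-0, M3 stuck-at-1, M5 stuck-at-0, M7 stuck-at-1}.
Test 2 (x1=0, x2=0, x3=0): fault-free M1=0, M2=0, M3=1, M4=0, M5=1, M6=1, M7=0 → 0; observed 1. Eliminates M1 stuck-at-0, M3 stuck-at-1.
Test 3 (x1=0, x2=1, x3=1): fault-free M1=1, M2=1, M3=0, M4=1, M5=1, M6=1, M7=0 → 0; observed 0. Eliminates M7 stuck-at-1.
Only M5 stuck-at-0 is consistent with every test.

M5 stuck-at-0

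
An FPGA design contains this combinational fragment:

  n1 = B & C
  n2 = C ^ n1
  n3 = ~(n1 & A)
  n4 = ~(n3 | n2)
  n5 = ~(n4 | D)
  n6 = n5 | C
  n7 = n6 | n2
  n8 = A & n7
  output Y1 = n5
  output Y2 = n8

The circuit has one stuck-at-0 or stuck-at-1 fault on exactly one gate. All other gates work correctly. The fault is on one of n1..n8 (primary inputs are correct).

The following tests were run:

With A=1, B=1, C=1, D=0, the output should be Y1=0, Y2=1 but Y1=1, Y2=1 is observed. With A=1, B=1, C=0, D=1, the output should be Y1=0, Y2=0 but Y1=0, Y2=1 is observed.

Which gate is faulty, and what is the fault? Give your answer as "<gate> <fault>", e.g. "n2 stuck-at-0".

Fault-free values for test 1 (A=1, B=1, C=1, D=0): n1=1, n2=0, n3=0, n4=1, n5=0, n6=1, n7=1, n8=1, giving Y1=0, Y2=1. Observed Y1=1, Y2=1.
Test 1: faults giving observed Y1=1, Y2=1 are {n1 stuck-at-0, n2 stuck-at-1, n3 stuck-at-1, n4 stuck-at-0, n5 stuck-at-1}.
Test 2 (A=1, B=1, C=0, D=1): fault-free n1=0, n2=0, n3=1, n4=0, n5=0, n6=0, n7=0, n8=0 → Y1=0, Y2=0; observed Y1=0, Y2=1. Eliminates n1 stuck-at-0, n3 stuck-at-1, n4 stuck-at-0, n5 stuck-at-1.
Only n2 stuck-at-1 is consistent with every test.

n2 stuck-at-1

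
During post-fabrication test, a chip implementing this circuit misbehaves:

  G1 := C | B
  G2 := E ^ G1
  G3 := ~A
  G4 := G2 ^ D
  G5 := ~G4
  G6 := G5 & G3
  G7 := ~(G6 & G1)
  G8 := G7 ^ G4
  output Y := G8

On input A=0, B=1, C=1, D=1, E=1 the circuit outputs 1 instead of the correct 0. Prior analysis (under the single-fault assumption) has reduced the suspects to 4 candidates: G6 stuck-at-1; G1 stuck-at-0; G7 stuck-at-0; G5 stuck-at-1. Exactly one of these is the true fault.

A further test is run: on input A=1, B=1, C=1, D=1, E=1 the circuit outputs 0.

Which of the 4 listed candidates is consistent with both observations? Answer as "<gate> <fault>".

G5 stuck-at-1

Evaluate each candidate on input A=1, B=1, C=1, D=1, E=1:
  G6 stuck-at-1: G1=1, G2=0, G3=0, G4=1, G5=0, G6=1 [stuck-at-1], G7=0, G8=1 → 1 — eliminated
  G1 stuck-at-0: G1=0 [stuck-at-0], G2=1, G3=0, G4=0, G5=1, G6=0, G7=1, G8=1 → 1 — eliminated
  G7 stuck-at-0: G1=1, G2=0, G3=0, G4=1, G5=0, G6=0, G7=0 [stuck-at-0], G8=1 → 1 — eliminated
  G5 stuck-at-1: G1=1, G2=0, G3=0, G4=1, G5=1 [stuck-at-1], G6=0, G7=1, G8=0 → 0 — matches
Only G5 stuck-at-1 reproduces the observed 0.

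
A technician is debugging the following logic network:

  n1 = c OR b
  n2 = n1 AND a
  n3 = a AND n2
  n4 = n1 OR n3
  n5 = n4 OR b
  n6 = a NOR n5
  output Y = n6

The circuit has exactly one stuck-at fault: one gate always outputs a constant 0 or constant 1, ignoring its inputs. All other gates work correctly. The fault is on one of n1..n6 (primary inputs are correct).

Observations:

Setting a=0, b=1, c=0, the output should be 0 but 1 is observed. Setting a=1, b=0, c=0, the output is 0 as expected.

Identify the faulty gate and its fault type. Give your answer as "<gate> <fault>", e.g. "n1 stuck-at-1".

n5 stuck-at-0

Fault-free values for test 1 (a=0, b=1, c=0): n1=1, n2=0, n3=0, n4=1, n5=1, n6=0, giving Y=0. Observed 1.
Test 1: faults giving observed 1 are {n5 stuck-at-0, n6 stuck-at-1}.
Test 2 (a=1, b=0, c=0): fault-free n1=0, n2=0, n3=0, n4=0, n5=0, n6=0 → 0; observed 0. Eliminates n6 stuck-at-1.
Only n5 stuck-at-0 is consistent with every test.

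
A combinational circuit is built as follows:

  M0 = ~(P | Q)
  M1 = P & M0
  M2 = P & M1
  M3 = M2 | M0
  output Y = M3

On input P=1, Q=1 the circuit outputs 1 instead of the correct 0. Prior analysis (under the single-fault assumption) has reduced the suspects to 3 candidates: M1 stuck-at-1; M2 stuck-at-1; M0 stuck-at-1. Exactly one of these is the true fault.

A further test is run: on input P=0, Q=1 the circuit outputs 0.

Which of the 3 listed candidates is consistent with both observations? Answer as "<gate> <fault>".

M1 stuck-at-1

Evaluate each candidate on input P=0, Q=1:
  M1 stuck-at-1: M0=0, M1=1 [stuck-at-1], M2=0, M3=0 → 0 — matches
  M2 stuck-at-1: M0=0, M1=0, M2=1 [stuck-at-1], M3=1 → 1 — eliminated
  M0 stuck-at-1: M0=1 [stuck-at-1], M1=0, M2=0, M3=1 → 1 — eliminated
Only M1 stuck-at-1 reproduces the observed 0.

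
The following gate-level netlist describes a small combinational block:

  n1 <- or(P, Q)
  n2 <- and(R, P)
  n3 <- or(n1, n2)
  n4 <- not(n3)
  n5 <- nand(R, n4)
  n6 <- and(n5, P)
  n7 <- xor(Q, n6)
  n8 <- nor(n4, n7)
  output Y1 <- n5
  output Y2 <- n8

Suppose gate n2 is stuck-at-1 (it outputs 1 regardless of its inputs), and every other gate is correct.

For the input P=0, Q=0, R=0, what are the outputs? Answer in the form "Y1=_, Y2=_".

Propagate with n2 forced: n1=0, n2=1 [stuck-at-1], n3=1, n4=0, n5=1, n6=0, n7=0, n8=1.
So the outputs are Y1=1, Y2=1. (Without the fault they would be Y1=1, Y2=0.)

Y1=1, Y2=1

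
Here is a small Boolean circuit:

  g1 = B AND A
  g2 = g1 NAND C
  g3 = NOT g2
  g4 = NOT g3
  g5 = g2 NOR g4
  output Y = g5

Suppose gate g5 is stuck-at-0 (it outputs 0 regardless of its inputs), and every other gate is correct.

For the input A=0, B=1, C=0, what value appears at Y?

0

Propagate with g5 forced: g1=0, g2=1, g3=0, g4=1, g5=0 [stuck-at-0].
So Y = 0. (Same as the fault-free value — the fault is masked on this input.)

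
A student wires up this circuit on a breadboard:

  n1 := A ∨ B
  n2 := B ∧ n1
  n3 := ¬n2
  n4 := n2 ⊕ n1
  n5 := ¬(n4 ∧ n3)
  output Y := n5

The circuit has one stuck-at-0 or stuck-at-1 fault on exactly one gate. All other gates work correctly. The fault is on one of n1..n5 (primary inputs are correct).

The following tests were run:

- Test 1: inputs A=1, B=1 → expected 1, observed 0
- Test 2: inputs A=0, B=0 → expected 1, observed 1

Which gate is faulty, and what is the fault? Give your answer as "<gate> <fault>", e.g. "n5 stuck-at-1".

Fault-free values for test 1 (A=1, B=1): n1=1, n2=1, n3=0, n4=0, n5=1, giving Y=1. Observed 0.
Test 1: faults giving observed 0 are {n2 stuck-at-0, n5 stuck-at-0}.
Test 2 (A=0, B=0): fault-free n1=0, n2=0, n3=1, n4=0, n5=1 → 1; observed 1. Eliminates n5 stuck-at-0.
Only n2 stuck-at-0 is consistent with every test.

n2 stuck-at-0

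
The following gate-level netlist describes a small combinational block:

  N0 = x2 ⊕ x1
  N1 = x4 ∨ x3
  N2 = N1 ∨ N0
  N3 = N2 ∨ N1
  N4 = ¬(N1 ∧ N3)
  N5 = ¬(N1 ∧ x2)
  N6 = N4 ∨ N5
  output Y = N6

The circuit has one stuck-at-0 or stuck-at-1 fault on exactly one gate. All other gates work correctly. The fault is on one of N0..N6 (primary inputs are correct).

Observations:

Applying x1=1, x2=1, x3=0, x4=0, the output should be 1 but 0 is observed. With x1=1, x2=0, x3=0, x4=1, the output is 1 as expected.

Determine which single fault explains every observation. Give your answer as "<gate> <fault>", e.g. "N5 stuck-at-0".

N1 stuck-at-1

Fault-free values for test 1 (x1=1, x2=1, x3=0, x4=0): N0=0, N1=0, N2=0, N3=0, N4=1, N5=1, N6=1, giving Y=1. Observed 0.
Test 1: faults giving observed 0 are {N1 stuck-at-1, N6 stuck-at-0}.
Test 2 (x1=1, x2=0, x3=0, x4=1): fault-free N0=1, N1=1, N2=1, N3=1, N4=0, N5=1, N6=1 → 1; observed 1. Eliminates N6 stuck-at-0.
Only N1 stuck-at-1 is consistent with every test.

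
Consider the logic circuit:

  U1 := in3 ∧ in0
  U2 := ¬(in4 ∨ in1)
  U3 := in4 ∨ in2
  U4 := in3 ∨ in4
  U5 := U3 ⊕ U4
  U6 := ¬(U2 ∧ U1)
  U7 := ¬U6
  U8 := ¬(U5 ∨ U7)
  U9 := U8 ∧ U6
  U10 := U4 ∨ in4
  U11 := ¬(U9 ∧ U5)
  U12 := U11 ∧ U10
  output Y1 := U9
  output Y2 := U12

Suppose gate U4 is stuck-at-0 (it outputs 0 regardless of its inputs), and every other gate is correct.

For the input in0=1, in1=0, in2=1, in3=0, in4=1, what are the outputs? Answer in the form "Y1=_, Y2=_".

Propagate with U4 forced: U1=0, U2=0, U3=1, U4=0 [stuck-at-0], U5=1, U6=1, U7=0, U8=0, U9=0, U10=1, U11=1, U12=1.
So the outputs are Y1=0, Y2=1. (Without the fault they would be Y1=1, Y2=1.)

Y1=0, Y2=1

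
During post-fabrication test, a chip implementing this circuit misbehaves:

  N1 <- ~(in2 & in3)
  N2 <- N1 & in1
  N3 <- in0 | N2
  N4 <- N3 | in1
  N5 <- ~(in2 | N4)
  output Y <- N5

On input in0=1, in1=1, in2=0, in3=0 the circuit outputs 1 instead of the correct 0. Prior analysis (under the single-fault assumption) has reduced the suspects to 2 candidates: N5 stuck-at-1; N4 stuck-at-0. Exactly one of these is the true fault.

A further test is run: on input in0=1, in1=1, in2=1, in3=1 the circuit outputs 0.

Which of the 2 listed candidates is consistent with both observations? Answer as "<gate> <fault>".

Evaluate each candidate on input in0=1, in1=1, in2=1, in3=1:
  N5 stuck-at-1: N1=0, N2=0, N3=1, N4=1, N5=1 [stuck-at-1] → 1 — eliminated
  N4 stuck-at-0: N1=0, N2=0, N3=1, N4=0 [stuck-at-0], N5=0 → 0 — matches
Only N4 stuck-at-0 reproduces the observed 0.

N4 stuck-at-0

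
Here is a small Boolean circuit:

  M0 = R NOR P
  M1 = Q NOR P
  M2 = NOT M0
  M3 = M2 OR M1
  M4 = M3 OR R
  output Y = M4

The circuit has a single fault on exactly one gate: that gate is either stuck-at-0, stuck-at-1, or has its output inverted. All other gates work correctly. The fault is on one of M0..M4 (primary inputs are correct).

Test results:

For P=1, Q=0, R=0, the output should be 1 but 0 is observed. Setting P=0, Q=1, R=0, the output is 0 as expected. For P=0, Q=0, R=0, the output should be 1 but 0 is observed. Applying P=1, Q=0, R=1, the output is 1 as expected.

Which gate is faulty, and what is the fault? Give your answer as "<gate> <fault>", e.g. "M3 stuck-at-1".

Fault-free values for test 1 (P=1, Q=0, R=0): M0=0, M1=0, M2=1, M3=1, M4=1, giving Y=1. Observed 0.
Test 1: faults giving observed 0 are {M0 stuck-at-1, M0 inverted output, M2 stuck-at-0, M2 inverted output, M3 stuck-at-0, M3 inverted output, M4 stuck-at-0, M4 inverted output}.
Test 2 (P=0, Q=1, R=0): fault-free M0=1, M1=0, M2=0, M3=0, M4=0 → 0; observed 0. Eliminates M0 inverted output, M2 inverted output, M3 inverted output, M4 inverted output.
Test 3 (P=0, Q=0, R=0): fault-free M0=1, M1=1, M2=0, M3=1, M4=1 → 1; observed 0. Eliminates M0 stuck-at-1, M2 stuck-at-0.
Test 4 (P=1, Q=0, R=1): fault-free M0=0, M1=0, M2=1, M3=1, M4=1 → 1; observed 1. Eliminates M4 stuck-at-0.
Only M3 stuck-at-0 is consistent with every test.

M3 stuck-at-0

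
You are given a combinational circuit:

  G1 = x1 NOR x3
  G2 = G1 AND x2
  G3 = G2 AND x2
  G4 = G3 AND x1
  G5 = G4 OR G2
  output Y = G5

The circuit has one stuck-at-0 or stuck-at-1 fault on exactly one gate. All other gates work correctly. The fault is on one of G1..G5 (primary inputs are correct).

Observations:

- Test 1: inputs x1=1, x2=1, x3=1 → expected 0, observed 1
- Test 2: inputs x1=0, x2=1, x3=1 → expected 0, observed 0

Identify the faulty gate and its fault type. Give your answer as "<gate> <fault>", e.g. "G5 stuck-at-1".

G3 stuck-at-1

Fault-free values for test 1 (x1=1, x2=1, x3=1): G1=0, G2=0, G3=0, G4=0, G5=0, giving Y=0. Observed 1.
Test 1: faults giving observed 1 are {G1 stuck-at-1, G2 stuck-at-1, G3 stuck-at-1, G4 stuck-at-1, G5 stuck-at-1}.
Test 2 (x1=0, x2=1, x3=1): fault-free G1=0, G2=0, G3=0, G4=0, G5=0 → 0; observed 0. Eliminates G1 stuck-at-1, G2 stuck-at-1, G4 stuck-at-1, G5 stuck-at-1.
Only G3 stuck-at-1 is consistent with every test.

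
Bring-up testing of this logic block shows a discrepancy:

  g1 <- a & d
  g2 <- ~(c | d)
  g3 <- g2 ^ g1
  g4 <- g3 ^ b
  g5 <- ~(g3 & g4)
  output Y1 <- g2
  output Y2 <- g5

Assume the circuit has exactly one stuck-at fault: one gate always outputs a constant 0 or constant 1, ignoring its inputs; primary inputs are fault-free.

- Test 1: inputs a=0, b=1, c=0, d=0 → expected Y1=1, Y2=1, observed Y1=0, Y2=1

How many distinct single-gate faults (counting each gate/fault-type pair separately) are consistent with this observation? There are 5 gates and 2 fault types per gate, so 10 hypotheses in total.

Fault-free: g1=0, g2=1, g3=1, g4=0, g5=1 → Y1=1, Y2=1. Observed Y1=0, Y2=1.
  g1 stuck-at-0: output Y1=1, Y2=1 ✗
  g1 stuck-at-1: output Y1=1, Y2=1 ✗
  g2 stuck-at-0: output Y1=0, Y2=1 ✓
  g2 stuck-at-1: output Y1=1, Y2=1 ✗
  g3 stuck-at-0: output Y1=1, Y2=1 ✗
  g3 stuck-at-1: output Y1=1, Y2=1 ✗
  g4 stuck-at-0: output Y1=1, Y2=1 ✗
  g4 stuck-at-1: output Y1=1, Y2=0 ✗
  g5 stuck-at-0: output Y1=1, Y2=0 ✗
  g5 stuck-at-1: output Y1=1, Y2=1 ✗
Consistent faults: {g2 stuck-at-0} — 1 in all.

1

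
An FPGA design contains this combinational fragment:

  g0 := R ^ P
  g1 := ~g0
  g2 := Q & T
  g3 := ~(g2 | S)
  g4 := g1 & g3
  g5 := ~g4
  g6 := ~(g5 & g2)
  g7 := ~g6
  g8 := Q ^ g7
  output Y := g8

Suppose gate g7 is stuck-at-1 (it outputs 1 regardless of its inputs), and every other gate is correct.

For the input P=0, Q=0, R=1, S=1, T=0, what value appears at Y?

1

Propagate with g7 forced: g0=1, g1=0, g2=0, g3=0, g4=0, g5=1, g6=1, g7=1 [stuck-at-1], g8=1.
So Y = 1. (Without the fault it would be 0.)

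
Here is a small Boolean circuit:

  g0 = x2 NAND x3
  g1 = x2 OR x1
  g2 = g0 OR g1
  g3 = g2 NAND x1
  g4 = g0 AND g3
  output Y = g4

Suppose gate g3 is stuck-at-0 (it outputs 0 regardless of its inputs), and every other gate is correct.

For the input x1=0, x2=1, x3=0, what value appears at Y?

Propagate with g3 forced: g0=1, g1=1, g2=1, g3=0 [stuck-at-0], g4=0.
So Y = 0. (Without the fault it would be 1.)

0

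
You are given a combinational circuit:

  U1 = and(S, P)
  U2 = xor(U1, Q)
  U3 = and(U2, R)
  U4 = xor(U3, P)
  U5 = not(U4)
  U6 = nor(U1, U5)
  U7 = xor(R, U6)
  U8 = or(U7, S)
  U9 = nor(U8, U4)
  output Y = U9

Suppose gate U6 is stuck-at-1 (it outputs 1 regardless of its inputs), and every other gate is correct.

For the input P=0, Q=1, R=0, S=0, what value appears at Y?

0

Propagate with U6 forced: U1=0, U2=1, U3=0, U4=0, U5=1, U6=1 [stuck-at-1], U7=1, U8=1, U9=0.
So Y = 0. (Without the fault it would be 1.)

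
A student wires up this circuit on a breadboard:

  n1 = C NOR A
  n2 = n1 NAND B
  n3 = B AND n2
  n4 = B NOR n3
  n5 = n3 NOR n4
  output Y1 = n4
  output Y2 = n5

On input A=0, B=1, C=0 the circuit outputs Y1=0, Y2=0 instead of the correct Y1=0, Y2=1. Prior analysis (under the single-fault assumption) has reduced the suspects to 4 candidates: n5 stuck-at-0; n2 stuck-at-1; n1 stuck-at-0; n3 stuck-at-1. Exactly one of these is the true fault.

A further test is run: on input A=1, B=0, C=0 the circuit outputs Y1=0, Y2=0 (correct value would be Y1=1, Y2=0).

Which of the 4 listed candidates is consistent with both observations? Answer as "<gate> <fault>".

n3 stuck-at-1

Evaluate each candidate on input A=1, B=0, C=0:
  n5 stuck-at-0: n1=0, n2=1, n3=0, n4=1, n5=0 [stuck-at-0] → Y1=1, Y2=0 — eliminated
  n2 stuck-at-1: n1=0, n2=1 [stuck-at-1], n3=0, n4=1, n5=0 → Y1=1, Y2=0 — eliminated
  n1 stuck-at-0: n1=0 [stuck-at-0], n2=1, n3=0, n4=1, n5=0 → Y1=1, Y2=0 — eliminated
  n3 stuck-at-1: n1=0, n2=1, n3=1 [stuck-at-1], n4=0, n5=0 → Y1=0, Y2=0 — matches
Only n3 stuck-at-1 reproduces the observed Y1=0, Y2=0.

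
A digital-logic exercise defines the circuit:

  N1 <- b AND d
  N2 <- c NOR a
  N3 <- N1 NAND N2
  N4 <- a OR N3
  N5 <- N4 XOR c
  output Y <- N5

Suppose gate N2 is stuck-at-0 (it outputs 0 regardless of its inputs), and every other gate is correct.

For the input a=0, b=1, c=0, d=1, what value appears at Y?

Propagate with N2 forced: N1=1, N2=0 [stuck-at-0], N3=1, N4=1, N5=1.
So Y = 1. (Without the fault it would be 0.)

1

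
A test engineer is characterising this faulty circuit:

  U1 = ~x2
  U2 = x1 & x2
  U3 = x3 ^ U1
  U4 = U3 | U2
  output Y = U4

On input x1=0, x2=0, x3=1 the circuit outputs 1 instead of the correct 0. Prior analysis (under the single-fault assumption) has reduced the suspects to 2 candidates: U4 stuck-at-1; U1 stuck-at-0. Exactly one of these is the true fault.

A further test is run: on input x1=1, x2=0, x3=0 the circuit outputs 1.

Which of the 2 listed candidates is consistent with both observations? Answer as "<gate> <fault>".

U4 stuck-at-1

Evaluate each candidate on input x1=1, x2=0, x3=0:
  U4 stuck-at-1: U1=1, U2=0, U3=1, U4=1 [stuck-at-1] → 1 — matches
  U1 stuck-at-0: U1=0 [stuck-at-0], U2=0, U3=0, U4=0 → 0 — eliminated
Only U4 stuck-at-1 reproduces the observed 1.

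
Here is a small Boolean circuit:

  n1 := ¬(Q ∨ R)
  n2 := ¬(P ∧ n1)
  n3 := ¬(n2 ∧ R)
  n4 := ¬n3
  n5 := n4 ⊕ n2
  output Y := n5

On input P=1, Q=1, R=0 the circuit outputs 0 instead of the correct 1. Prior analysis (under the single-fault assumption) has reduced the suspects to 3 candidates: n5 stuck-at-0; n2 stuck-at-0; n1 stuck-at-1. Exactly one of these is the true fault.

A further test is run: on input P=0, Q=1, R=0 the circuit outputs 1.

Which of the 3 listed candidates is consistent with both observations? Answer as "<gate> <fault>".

Evaluate each candidate on input P=0, Q=1, R=0:
  n5 stuck-at-0: n1=0, n2=1, n3=1, n4=0, n5=0 [stuck-at-0] → 0 — eliminated
  n2 stuck-at-0: n1=0, n2=0 [stuck-at-0], n3=1, n4=0, n5=0 → 0 — eliminated
  n1 stuck-at-1: n1=1 [stuck-at-1], n2=1, n3=1, n4=0, n5=1 → 1 — matches
Only n1 stuck-at-1 reproduces the observed 1.

n1 stuck-at-1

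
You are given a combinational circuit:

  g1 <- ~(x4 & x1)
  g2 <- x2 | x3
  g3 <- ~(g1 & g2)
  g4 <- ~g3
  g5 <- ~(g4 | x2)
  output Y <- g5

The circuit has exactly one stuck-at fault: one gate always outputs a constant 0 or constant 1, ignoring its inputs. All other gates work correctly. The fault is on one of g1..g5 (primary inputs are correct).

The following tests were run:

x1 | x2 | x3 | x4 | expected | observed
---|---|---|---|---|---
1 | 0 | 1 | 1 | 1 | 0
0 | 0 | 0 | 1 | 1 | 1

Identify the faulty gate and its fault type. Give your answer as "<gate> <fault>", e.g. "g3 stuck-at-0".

g1 stuck-at-1

Fault-free values for test 1 (x1=1, x2=0, x3=1, x4=1): g1=0, g2=1, g3=1, g4=0, g5=1, giving Y=1. Observed 0.
Test 1: faults giving observed 0 are {g1 stuck-at-1, g3 stuck-at-0, g4 stuck-at-1, g5 stuck-at-0}.
Test 2 (x1=0, x2=0, x3=0, x4=1): fault-free g1=1, g2=0, g3=1, g4=0, g5=1 → 1; observed 1. Eliminates g3 stuck-at-0, g4 stuck-at-1, g5 stuck-at-0.
Only g1 stuck-at-1 is consistent with every test.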